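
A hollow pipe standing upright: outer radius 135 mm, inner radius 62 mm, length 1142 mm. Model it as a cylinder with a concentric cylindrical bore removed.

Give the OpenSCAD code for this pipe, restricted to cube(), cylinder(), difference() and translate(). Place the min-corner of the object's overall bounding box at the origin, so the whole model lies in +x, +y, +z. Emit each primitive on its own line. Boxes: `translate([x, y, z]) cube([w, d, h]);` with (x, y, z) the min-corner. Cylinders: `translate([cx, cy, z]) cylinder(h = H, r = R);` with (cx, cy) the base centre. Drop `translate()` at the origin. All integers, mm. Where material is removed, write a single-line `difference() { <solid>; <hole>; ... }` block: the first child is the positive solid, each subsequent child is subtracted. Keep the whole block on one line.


difference() { translate([135, 135, 0]) cylinder(h = 1142, r = 135); translate([135, 135, 0]) cylinder(h = 1142, r = 62); }


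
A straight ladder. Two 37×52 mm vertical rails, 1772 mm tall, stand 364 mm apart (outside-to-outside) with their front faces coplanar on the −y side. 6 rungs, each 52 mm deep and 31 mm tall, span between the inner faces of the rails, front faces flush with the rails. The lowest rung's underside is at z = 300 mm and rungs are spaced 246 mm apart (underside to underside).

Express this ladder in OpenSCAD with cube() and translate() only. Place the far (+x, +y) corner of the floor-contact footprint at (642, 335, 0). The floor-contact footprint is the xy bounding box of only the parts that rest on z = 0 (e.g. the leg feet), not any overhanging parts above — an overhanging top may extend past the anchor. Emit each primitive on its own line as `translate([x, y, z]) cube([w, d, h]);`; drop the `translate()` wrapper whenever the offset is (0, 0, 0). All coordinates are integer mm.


// rung span = 364 - 2*37 = 290
// rung[k] z = 300 + k*246
translate([278, 283, 0]) cube([37, 52, 1772]);
translate([605, 283, 0]) cube([37, 52, 1772]);
translate([315, 283, 300]) cube([290, 52, 31]);
translate([315, 283, 546]) cube([290, 52, 31]);
translate([315, 283, 792]) cube([290, 52, 31]);
translate([315, 283, 1038]) cube([290, 52, 31]);
translate([315, 283, 1284]) cube([290, 52, 31]);
translate([315, 283, 1530]) cube([290, 52, 31]);


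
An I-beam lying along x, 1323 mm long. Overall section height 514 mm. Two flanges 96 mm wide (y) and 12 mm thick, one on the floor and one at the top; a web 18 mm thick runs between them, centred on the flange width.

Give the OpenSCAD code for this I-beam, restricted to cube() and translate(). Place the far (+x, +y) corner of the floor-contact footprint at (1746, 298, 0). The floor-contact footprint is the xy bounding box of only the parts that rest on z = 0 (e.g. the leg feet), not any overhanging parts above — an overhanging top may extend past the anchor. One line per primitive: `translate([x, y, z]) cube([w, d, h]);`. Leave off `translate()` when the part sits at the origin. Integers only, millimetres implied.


translate([423, 202, 0]) cube([1323, 96, 12]);
translate([423, 241, 12]) cube([1323, 18, 490]);
translate([423, 202, 502]) cube([1323, 96, 12]);


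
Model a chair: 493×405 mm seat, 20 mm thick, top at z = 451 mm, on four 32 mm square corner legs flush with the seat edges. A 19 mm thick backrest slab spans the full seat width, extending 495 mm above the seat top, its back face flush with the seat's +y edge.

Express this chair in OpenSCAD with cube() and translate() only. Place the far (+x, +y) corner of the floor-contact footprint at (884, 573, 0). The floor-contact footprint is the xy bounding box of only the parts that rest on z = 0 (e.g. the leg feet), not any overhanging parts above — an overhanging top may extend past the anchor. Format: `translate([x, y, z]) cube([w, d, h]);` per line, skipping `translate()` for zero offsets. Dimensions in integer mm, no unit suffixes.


translate([391, 168, 431]) cube([493, 405, 20]);
translate([391, 168, 0]) cube([32, 32, 431]);
translate([852, 168, 0]) cube([32, 32, 431]);
translate([391, 541, 0]) cube([32, 32, 431]);
translate([852, 541, 0]) cube([32, 32, 431]);
translate([391, 554, 451]) cube([493, 19, 495]);


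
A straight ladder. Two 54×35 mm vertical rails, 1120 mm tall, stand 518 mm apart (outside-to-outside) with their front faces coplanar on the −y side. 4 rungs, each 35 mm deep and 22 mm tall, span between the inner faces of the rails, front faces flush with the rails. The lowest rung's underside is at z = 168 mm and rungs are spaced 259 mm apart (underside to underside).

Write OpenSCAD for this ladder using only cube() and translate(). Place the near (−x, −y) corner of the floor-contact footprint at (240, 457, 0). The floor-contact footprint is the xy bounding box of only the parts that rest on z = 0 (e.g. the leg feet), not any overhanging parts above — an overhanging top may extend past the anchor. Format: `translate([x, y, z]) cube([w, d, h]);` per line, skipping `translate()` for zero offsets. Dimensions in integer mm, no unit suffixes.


translate([240, 457, 0]) cube([54, 35, 1120]);
translate([704, 457, 0]) cube([54, 35, 1120]);
translate([294, 457, 168]) cube([410, 35, 22]);
translate([294, 457, 427]) cube([410, 35, 22]);
translate([294, 457, 686]) cube([410, 35, 22]);
translate([294, 457, 945]) cube([410, 35, 22]);


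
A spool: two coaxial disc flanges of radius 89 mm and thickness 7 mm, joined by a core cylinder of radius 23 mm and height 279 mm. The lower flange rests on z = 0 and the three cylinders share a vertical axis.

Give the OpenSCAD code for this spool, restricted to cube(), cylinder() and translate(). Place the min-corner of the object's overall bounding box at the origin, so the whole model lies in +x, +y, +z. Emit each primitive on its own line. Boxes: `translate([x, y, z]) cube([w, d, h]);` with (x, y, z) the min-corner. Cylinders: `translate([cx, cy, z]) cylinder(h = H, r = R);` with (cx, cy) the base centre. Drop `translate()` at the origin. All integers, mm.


translate([89, 89, 0]) cylinder(h = 7, r = 89);
translate([89, 89, 7]) cylinder(h = 279, r = 23);
translate([89, 89, 286]) cylinder(h = 7, r = 89);


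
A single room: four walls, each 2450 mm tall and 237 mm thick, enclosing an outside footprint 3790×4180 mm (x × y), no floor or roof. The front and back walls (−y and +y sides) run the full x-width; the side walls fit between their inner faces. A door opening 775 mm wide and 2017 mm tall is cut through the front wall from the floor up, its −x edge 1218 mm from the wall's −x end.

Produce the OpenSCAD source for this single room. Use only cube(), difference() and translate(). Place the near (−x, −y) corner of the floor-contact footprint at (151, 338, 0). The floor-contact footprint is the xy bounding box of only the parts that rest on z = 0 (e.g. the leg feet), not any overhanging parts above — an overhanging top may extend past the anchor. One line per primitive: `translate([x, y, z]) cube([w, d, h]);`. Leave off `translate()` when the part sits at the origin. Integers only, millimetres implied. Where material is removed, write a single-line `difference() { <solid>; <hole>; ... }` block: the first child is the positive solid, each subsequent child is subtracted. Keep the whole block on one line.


difference() { translate([151, 338, 0]) cube([3790, 237, 2450]); translate([1369, 338, 0]) cube([775, 237, 2017]); }
translate([151, 4281, 0]) cube([3790, 237, 2450]);
translate([151, 575, 0]) cube([237, 3706, 2450]);
translate([3704, 575, 0]) cube([237, 3706, 2450]);


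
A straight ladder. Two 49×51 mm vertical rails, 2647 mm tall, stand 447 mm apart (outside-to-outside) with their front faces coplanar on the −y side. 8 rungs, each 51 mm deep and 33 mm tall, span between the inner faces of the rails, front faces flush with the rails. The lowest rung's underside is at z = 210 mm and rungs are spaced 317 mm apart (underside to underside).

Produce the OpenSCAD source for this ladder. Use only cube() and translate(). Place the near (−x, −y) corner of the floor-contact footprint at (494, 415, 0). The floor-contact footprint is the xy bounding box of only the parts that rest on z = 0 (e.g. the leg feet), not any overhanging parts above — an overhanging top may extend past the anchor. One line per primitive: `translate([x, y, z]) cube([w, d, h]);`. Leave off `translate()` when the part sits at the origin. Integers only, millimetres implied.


// rung span = 447 - 2*49 = 349
// rung[k] z = 210 + k*317
translate([494, 415, 0]) cube([49, 51, 2647]);
translate([892, 415, 0]) cube([49, 51, 2647]);
translate([543, 415, 210]) cube([349, 51, 33]);
translate([543, 415, 527]) cube([349, 51, 33]);
translate([543, 415, 844]) cube([349, 51, 33]);
translate([543, 415, 1161]) cube([349, 51, 33]);
translate([543, 415, 1478]) cube([349, 51, 33]);
translate([543, 415, 1795]) cube([349, 51, 33]);
translate([543, 415, 2112]) cube([349, 51, 33]);
translate([543, 415, 2429]) cube([349, 51, 33]);


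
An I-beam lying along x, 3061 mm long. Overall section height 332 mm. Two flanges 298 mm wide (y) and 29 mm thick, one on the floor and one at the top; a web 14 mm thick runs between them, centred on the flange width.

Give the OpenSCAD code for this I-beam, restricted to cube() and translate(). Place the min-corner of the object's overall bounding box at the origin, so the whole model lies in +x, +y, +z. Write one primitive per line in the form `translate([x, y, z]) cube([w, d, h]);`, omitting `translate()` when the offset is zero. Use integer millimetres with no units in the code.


cube([3061, 298, 29]);
translate([0, 142, 29]) cube([3061, 14, 274]);
translate([0, 0, 303]) cube([3061, 298, 29]);


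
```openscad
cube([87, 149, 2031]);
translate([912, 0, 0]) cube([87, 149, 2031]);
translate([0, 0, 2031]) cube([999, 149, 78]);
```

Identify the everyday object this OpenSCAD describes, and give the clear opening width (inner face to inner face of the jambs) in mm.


A door frame. The clear opening width is 825 mm.

Two 2031 mm tall posts with a header on top — a door frame. The left jamb is 87 mm wide at x = 0; the right jamb starts at x = 912. The clear opening is 912 − 87 = 825 mm.


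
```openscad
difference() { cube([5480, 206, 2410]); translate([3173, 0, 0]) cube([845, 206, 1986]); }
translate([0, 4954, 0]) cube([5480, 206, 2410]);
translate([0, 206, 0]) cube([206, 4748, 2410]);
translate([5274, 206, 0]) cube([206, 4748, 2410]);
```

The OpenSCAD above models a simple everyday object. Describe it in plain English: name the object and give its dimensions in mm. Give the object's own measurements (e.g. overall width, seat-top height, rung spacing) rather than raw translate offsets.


A single room: four walls, each 2410 mm tall and 206 mm thick, enclosing an outside footprint 5480×5160 mm (x × y), no floor or roof. The front and back walls (−y and +y sides) run the full x-width; the side walls fit between their inner faces. A door opening 845 mm wide and 1986 mm tall is cut through the front wall from the floor up, its −x edge 3173 mm from the wall's −x end.


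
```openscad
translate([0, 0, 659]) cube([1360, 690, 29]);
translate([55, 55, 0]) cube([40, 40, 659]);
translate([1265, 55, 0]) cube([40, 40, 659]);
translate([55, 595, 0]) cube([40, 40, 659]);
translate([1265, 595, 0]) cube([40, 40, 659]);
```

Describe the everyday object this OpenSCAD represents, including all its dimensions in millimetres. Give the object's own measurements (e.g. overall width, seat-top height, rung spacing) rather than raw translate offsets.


A rectangular dining table. The top is 1360×690×29 mm with its upper surface at z = 688 mm. It stands on four 40×40 mm square legs, each inset 55 mm from the nearest pair of top edges, running from the floor to the underside of the top.


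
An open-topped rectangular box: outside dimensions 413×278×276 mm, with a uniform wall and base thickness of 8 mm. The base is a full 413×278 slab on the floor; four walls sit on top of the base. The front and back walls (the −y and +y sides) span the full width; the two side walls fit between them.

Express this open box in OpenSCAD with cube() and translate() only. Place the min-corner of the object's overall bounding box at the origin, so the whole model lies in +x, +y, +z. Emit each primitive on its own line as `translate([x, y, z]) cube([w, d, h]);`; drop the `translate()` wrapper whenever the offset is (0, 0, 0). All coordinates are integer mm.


cube([413, 278, 8]);
translate([0, 0, 8]) cube([413, 8, 268]);
translate([0, 270, 8]) cube([413, 8, 268]);
translate([0, 8, 8]) cube([8, 262, 268]);
translate([405, 8, 8]) cube([8, 262, 268]);


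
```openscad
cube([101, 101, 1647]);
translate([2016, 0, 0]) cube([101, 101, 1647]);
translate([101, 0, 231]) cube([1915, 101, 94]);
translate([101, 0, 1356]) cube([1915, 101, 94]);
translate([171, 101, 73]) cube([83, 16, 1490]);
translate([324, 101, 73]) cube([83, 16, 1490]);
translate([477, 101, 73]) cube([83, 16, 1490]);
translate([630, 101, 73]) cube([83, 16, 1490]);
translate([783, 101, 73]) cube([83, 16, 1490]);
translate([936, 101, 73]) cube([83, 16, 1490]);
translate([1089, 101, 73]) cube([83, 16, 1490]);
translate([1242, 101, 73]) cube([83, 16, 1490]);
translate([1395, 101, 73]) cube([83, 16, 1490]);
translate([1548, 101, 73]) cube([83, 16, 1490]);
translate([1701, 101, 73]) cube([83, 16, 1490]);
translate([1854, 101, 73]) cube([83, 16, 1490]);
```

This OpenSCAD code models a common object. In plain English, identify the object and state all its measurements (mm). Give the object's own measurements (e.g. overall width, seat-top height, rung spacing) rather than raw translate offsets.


A fence section. Two 101×101 mm posts, 1647 mm tall, stand on the floor with a clear span of 1915 mm between their inner faces. Two horizontal rails of 101×94 mm section span the gap between the posts with their undersides at z = 231 mm and z = 1356 mm, flush with the posts' −y face. 12 pickets, each 83 mm wide, 16 mm thick and 1490 mm tall, are fixed to the +y face of the rails with their bottoms at z = 73 mm, spaced across the span with a 70 mm gap after the −x post and between neighbouring pickets, with 79 mm left before the +x post.


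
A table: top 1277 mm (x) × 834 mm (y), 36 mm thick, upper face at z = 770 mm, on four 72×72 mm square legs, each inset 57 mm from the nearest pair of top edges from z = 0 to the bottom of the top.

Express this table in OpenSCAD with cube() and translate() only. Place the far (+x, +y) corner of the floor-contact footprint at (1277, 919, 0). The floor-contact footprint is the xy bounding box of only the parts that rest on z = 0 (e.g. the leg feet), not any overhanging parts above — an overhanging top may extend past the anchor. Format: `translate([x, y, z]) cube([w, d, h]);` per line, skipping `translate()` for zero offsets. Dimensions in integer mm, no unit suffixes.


translate([57, 142, 734]) cube([1277, 834, 36]);
translate([114, 199, 0]) cube([72, 72, 734]);
translate([1205, 199, 0]) cube([72, 72, 734]);
translate([114, 847, 0]) cube([72, 72, 734]);
translate([1205, 847, 0]) cube([72, 72, 734]);


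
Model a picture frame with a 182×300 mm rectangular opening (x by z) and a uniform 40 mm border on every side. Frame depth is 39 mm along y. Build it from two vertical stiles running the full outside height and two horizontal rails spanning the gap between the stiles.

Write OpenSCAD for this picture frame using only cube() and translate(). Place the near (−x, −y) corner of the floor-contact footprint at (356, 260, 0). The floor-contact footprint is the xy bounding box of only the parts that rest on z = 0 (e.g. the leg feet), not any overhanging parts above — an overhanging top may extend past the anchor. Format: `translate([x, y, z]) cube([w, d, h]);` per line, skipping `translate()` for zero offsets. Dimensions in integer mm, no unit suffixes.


translate([356, 260, 0]) cube([40, 39, 380]);
translate([578, 260, 0]) cube([40, 39, 380]);
translate([396, 260, 0]) cube([182, 39, 40]);
translate([396, 260, 340]) cube([182, 39, 40]);


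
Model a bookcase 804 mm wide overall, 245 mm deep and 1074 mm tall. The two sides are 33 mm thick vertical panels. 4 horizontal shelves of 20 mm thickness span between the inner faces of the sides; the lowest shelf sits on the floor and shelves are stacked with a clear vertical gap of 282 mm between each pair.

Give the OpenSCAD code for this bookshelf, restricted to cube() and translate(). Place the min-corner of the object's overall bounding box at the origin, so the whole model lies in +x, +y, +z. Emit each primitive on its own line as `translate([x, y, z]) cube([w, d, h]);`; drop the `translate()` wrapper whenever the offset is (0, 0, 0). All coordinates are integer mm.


cube([33, 245, 1074]);
translate([771, 0, 0]) cube([33, 245, 1074]);
translate([33, 0, 0]) cube([738, 245, 20]);
translate([33, 0, 302]) cube([738, 245, 20]);
translate([33, 0, 604]) cube([738, 245, 20]);
translate([33, 0, 906]) cube([738, 245, 20]);


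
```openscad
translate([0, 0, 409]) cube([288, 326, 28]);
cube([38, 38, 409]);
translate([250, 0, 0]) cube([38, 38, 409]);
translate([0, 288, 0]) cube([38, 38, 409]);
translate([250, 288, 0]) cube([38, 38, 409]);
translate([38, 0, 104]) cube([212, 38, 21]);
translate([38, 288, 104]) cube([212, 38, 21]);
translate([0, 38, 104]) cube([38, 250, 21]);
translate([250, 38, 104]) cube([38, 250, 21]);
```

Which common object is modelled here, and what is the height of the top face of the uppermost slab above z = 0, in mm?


A stool. The seat height is 437 mm.

A 288×326×28 slab at z = 409 on four corner posts — a stool. The seat top is 409 + 28 = 437 mm.


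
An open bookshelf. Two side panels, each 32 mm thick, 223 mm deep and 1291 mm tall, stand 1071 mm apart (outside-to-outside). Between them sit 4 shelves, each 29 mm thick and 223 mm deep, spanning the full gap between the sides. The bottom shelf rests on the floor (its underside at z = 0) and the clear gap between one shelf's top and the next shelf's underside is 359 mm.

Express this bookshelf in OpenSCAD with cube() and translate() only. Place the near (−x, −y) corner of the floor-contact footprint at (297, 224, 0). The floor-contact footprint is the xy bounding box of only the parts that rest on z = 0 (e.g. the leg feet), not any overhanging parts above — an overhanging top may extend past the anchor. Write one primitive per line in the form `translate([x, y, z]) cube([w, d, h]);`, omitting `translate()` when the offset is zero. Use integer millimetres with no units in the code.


translate([297, 224, 0]) cube([32, 223, 1291]);
translate([1336, 224, 0]) cube([32, 223, 1291]);
translate([329, 224, 0]) cube([1007, 223, 29]);
translate([329, 224, 388]) cube([1007, 223, 29]);
translate([329, 224, 776]) cube([1007, 223, 29]);
translate([329, 224, 1164]) cube([1007, 223, 29]);


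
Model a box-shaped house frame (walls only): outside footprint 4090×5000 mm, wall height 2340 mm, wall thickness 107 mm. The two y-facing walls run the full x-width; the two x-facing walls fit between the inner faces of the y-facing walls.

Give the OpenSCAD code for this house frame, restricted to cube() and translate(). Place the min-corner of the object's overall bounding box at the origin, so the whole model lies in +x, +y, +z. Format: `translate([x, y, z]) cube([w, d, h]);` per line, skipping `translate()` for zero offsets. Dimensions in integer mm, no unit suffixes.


cube([4090, 107, 2340]);
translate([0, 4893, 0]) cube([4090, 107, 2340]);
translate([0, 107, 0]) cube([107, 4786, 2340]);
translate([3983, 107, 0]) cube([107, 4786, 2340]);


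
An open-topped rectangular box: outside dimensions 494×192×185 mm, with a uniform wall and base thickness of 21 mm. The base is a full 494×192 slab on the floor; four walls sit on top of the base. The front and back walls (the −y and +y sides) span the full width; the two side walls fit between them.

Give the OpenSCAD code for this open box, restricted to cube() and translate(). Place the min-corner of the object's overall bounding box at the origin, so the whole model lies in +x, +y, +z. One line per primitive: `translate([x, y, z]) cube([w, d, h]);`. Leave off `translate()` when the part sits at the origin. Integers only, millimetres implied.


cube([494, 192, 21]);
translate([0, 0, 21]) cube([494, 21, 164]);
translate([0, 171, 21]) cube([494, 21, 164]);
translate([0, 21, 21]) cube([21, 150, 164]);
translate([473, 21, 21]) cube([21, 150, 164]);


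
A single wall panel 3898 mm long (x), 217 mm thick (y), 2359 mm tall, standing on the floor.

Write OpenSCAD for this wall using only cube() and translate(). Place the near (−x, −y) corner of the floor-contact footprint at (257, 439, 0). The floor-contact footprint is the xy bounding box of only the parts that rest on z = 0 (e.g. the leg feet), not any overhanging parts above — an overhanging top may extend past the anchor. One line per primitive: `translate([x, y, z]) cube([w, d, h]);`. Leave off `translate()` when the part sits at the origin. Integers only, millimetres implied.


translate([257, 439, 0]) cube([3898, 217, 2359]);


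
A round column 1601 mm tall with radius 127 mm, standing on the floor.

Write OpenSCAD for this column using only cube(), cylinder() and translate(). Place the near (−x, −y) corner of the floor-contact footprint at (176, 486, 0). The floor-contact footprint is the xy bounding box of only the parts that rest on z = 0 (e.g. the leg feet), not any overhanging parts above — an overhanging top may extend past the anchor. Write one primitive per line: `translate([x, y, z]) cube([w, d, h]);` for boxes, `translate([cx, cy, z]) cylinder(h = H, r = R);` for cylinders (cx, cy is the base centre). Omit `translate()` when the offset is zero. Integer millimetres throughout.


translate([303, 613, 0]) cylinder(h = 1601, r = 127);


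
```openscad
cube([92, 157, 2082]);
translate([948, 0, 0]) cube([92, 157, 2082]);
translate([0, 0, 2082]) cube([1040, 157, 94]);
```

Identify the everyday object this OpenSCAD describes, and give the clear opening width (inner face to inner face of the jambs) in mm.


A door frame. The clear opening width is 856 mm.

Two 2082 mm tall posts with a header on top — a door frame. The left jamb is 92 mm wide at x = 0; the right jamb starts at x = 948. The clear opening is 948 − 92 = 856 mm.


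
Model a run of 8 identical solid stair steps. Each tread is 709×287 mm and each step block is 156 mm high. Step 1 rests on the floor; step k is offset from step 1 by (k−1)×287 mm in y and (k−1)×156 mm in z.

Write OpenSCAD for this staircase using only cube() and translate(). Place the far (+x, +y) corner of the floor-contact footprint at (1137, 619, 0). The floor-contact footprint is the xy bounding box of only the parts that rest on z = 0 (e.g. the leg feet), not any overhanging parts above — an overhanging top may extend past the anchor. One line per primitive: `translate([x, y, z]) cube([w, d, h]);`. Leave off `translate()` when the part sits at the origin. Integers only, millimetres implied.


translate([428, 332, 0]) cube([709, 287, 156]);
translate([428, 619, 156]) cube([709, 287, 156]);
translate([428, 906, 312]) cube([709, 287, 156]);
translate([428, 1193, 468]) cube([709, 287, 156]);
translate([428, 1480, 624]) cube([709, 287, 156]);
translate([428, 1767, 780]) cube([709, 287, 156]);
translate([428, 2054, 936]) cube([709, 287, 156]);
translate([428, 2341, 1092]) cube([709, 287, 156]);


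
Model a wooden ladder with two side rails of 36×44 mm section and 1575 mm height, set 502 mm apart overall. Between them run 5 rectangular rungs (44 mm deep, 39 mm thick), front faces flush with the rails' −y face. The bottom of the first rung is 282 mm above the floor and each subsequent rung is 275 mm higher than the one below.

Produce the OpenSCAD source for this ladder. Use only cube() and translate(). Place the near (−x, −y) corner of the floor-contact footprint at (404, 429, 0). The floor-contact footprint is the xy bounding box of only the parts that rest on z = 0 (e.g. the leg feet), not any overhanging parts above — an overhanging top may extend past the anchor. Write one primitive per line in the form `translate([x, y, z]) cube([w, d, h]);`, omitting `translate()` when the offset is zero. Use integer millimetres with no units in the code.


translate([404, 429, 0]) cube([36, 44, 1575]);
translate([870, 429, 0]) cube([36, 44, 1575]);
translate([440, 429, 282]) cube([430, 44, 39]);
translate([440, 429, 557]) cube([430, 44, 39]);
translate([440, 429, 832]) cube([430, 44, 39]);
translate([440, 429, 1107]) cube([430, 44, 39]);
translate([440, 429, 1382]) cube([430, 44, 39]);


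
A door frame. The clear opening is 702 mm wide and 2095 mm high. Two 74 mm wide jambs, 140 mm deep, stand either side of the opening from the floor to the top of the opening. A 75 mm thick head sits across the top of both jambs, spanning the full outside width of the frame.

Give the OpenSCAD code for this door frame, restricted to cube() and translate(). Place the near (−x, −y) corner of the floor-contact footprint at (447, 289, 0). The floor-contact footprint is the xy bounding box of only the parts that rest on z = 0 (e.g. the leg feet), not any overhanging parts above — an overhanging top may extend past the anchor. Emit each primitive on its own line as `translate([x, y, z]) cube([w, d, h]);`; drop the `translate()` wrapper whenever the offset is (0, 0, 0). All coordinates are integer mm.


translate([447, 289, 0]) cube([74, 140, 2095]);
translate([1223, 289, 0]) cube([74, 140, 2095]);
translate([447, 289, 2095]) cube([850, 140, 75]);


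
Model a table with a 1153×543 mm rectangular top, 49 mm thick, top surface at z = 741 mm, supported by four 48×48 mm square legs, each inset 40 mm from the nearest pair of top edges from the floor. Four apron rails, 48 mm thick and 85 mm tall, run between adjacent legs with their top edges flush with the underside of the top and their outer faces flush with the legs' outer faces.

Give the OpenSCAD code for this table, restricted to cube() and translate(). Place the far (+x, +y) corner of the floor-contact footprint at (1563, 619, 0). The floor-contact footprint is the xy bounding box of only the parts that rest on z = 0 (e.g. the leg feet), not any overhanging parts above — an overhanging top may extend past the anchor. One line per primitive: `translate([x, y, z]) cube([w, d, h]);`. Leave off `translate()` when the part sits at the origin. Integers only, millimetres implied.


translate([450, 116, 692]) cube([1153, 543, 49]);
translate([490, 156, 0]) cube([48, 48, 692]);
translate([1515, 156, 0]) cube([48, 48, 692]);
translate([490, 571, 0]) cube([48, 48, 692]);
translate([1515, 571, 0]) cube([48, 48, 692]);
translate([538, 156, 607]) cube([977, 48, 85]);
translate([538, 571, 607]) cube([977, 48, 85]);
translate([490, 204, 607]) cube([48, 367, 85]);
translate([1515, 204, 607]) cube([48, 367, 85]);


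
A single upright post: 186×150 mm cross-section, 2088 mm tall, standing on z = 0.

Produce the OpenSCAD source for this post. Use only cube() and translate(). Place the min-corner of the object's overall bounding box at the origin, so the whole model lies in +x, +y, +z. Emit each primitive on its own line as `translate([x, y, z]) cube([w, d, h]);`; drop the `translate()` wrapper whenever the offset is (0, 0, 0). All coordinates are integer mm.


cube([186, 150, 2088]);


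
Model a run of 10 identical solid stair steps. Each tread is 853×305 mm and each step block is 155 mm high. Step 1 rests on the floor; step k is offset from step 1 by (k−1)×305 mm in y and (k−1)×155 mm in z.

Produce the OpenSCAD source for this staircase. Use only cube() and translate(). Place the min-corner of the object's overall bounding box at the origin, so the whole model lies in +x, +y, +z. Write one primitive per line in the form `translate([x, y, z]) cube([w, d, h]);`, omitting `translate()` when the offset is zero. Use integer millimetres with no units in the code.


cube([853, 305, 155]);
translate([0, 305, 155]) cube([853, 305, 155]);
translate([0, 610, 310]) cube([853, 305, 155]);
translate([0, 915, 465]) cube([853, 305, 155]);
translate([0, 1220, 620]) cube([853, 305, 155]);
translate([0, 1525, 775]) cube([853, 305, 155]);
translate([0, 1830, 930]) cube([853, 305, 155]);
translate([0, 2135, 1085]) cube([853, 305, 155]);
translate([0, 2440, 1240]) cube([853, 305, 155]);
translate([0, 2745, 1395]) cube([853, 305, 155]);


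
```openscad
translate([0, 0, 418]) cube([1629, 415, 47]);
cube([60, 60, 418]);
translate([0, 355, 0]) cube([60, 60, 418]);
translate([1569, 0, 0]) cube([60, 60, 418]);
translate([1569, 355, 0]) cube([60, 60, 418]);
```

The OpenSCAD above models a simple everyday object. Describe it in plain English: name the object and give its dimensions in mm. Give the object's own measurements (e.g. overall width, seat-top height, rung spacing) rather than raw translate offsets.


A bench: a 1629×415 mm seat slab, 47 mm thick, top at z = 465 mm, on four 60×60 mm square legs flush with the seat corners and standing on z = 0.


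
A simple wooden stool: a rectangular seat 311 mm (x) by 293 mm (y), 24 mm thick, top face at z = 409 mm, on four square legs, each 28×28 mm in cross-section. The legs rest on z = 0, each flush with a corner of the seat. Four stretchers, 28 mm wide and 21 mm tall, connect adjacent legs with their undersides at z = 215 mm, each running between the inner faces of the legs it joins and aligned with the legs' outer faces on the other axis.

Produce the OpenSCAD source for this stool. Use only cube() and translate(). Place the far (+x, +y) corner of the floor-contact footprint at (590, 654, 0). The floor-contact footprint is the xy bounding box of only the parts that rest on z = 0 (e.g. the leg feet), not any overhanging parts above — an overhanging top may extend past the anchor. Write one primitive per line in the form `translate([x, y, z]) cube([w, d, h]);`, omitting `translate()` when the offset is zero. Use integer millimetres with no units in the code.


translate([279, 361, 385]) cube([311, 293, 24]);
translate([279, 361, 0]) cube([28, 28, 385]);
translate([562, 361, 0]) cube([28, 28, 385]);
translate([279, 626, 0]) cube([28, 28, 385]);
translate([562, 626, 0]) cube([28, 28, 385]);
translate([307, 361, 215]) cube([255, 28, 21]);
translate([307, 626, 215]) cube([255, 28, 21]);
translate([279, 389, 215]) cube([28, 237, 21]);
translate([562, 389, 215]) cube([28, 237, 21]);


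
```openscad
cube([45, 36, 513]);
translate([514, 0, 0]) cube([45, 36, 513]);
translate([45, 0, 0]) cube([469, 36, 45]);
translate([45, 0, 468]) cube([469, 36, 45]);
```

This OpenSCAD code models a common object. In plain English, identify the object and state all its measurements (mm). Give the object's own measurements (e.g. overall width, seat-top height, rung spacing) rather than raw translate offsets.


A rectangular picture frame lying in the x–z plane (depth along y). The opening is 469 mm wide (x) by 423 mm tall (z), surrounded by a border 45 mm wide on all four sides. The frame is 36 mm deep and is made of two full-height vertical stiles with two horizontal rails fitted between them.


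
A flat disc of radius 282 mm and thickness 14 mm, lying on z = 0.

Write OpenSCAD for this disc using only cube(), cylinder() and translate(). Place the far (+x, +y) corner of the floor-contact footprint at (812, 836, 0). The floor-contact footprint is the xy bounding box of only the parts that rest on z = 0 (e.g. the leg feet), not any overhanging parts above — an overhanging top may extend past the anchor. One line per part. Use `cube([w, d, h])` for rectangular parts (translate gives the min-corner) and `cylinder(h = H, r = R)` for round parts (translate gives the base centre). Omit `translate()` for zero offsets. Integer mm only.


translate([530, 554, 0]) cylinder(h = 14, r = 282);


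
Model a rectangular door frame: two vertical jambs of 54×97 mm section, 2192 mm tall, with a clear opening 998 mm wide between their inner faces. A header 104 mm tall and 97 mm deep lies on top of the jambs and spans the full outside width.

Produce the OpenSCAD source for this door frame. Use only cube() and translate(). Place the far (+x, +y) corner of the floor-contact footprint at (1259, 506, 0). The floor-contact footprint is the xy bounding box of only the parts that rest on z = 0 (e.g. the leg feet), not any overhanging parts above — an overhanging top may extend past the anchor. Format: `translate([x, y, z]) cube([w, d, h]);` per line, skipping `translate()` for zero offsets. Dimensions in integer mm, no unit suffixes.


translate([153, 409, 0]) cube([54, 97, 2192]);
translate([1205, 409, 0]) cube([54, 97, 2192]);
translate([153, 409, 2192]) cube([1106, 97, 104]);


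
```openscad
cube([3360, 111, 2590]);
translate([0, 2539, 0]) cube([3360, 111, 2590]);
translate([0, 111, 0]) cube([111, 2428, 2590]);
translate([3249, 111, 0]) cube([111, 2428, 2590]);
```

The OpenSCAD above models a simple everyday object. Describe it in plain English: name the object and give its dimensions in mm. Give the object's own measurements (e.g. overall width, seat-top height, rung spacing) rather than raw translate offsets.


The wall frame of a small rectangular building: four walls, each 2590 mm tall and 111 mm thick, enclosing a footprint 3360 mm (x) by 2650 mm (y) outside-to-outside, with no floor or roof. The front and back walls (the −y and +y sides) span the full width; the two side walls fit between them.


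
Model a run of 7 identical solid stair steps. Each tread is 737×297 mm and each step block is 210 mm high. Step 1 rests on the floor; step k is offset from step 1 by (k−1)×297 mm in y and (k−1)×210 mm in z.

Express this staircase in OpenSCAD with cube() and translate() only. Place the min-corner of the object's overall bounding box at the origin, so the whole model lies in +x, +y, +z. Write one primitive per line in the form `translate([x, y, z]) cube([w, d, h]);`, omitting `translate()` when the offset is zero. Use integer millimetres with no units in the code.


cube([737, 297, 210]);
translate([0, 297, 210]) cube([737, 297, 210]);
translate([0, 594, 420]) cube([737, 297, 210]);
translate([0, 891, 630]) cube([737, 297, 210]);
translate([0, 1188, 840]) cube([737, 297, 210]);
translate([0, 1485, 1050]) cube([737, 297, 210]);
translate([0, 1782, 1260]) cube([737, 297, 210]);


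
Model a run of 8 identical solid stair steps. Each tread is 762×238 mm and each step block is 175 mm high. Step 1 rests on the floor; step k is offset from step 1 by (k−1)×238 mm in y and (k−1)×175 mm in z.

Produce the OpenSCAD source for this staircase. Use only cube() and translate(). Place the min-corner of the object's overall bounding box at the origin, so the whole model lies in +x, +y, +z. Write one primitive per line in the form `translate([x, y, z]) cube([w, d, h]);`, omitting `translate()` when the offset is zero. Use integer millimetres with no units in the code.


cube([762, 238, 175]);
translate([0, 238, 175]) cube([762, 238, 175]);
translate([0, 476, 350]) cube([762, 238, 175]);
translate([0, 714, 525]) cube([762, 238, 175]);
translate([0, 952, 700]) cube([762, 238, 175]);
translate([0, 1190, 875]) cube([762, 238, 175]);
translate([0, 1428, 1050]) cube([762, 238, 175]);
translate([0, 1666, 1225]) cube([762, 238, 175]);


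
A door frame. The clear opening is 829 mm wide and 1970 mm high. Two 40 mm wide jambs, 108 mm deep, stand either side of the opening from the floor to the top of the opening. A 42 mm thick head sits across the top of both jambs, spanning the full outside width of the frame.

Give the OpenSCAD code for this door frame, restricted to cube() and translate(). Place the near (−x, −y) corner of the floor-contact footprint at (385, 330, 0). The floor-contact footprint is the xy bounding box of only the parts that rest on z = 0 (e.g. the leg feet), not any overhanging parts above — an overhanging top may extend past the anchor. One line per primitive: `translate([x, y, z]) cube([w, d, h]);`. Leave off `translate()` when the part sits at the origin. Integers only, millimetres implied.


translate([385, 330, 0]) cube([40, 108, 1970]);
translate([1254, 330, 0]) cube([40, 108, 1970]);
translate([385, 330, 1970]) cube([909, 108, 42]);


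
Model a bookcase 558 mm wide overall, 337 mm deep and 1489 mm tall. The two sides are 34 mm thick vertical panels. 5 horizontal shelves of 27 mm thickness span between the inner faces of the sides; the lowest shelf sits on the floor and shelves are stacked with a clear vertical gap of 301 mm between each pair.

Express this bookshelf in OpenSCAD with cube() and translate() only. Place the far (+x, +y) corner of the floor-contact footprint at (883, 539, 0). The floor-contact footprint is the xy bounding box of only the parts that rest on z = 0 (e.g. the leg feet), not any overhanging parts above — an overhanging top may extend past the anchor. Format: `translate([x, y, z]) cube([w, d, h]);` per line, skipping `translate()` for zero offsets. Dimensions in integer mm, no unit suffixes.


translate([325, 202, 0]) cube([34, 337, 1489]);
translate([849, 202, 0]) cube([34, 337, 1489]);
translate([359, 202, 0]) cube([490, 337, 27]);
translate([359, 202, 328]) cube([490, 337, 27]);
translate([359, 202, 656]) cube([490, 337, 27]);
translate([359, 202, 984]) cube([490, 337, 27]);
translate([359, 202, 1312]) cube([490, 337, 27]);


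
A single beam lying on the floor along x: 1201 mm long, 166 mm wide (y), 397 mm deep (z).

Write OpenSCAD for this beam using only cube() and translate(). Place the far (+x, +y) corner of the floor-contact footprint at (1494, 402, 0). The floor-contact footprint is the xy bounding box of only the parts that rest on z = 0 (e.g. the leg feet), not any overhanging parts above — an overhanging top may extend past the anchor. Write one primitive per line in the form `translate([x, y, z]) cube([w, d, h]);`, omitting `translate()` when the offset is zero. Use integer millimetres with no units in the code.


translate([293, 236, 0]) cube([1201, 166, 397]);


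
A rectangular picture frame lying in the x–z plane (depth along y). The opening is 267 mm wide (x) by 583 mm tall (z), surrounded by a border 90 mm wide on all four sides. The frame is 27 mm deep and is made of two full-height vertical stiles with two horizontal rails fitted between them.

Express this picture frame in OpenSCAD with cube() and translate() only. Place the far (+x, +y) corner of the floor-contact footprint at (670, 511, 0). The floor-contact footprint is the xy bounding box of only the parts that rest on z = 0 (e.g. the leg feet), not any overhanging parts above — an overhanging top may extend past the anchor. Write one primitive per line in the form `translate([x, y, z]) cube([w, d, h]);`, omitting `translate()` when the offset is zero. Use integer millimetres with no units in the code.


translate([223, 484, 0]) cube([90, 27, 763]);
translate([580, 484, 0]) cube([90, 27, 763]);
translate([313, 484, 0]) cube([267, 27, 90]);
translate([313, 484, 673]) cube([267, 27, 90]);


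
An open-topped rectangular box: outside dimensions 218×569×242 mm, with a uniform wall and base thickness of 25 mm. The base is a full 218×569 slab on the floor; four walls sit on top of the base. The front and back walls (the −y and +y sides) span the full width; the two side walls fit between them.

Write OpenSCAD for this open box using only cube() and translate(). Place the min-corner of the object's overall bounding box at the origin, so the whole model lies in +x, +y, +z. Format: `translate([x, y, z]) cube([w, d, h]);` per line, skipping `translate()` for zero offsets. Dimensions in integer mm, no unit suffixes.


cube([218, 569, 25]);
translate([0, 0, 25]) cube([218, 25, 217]);
translate([0, 544, 25]) cube([218, 25, 217]);
translate([0, 25, 25]) cube([25, 519, 217]);
translate([193, 25, 25]) cube([25, 519, 217]);


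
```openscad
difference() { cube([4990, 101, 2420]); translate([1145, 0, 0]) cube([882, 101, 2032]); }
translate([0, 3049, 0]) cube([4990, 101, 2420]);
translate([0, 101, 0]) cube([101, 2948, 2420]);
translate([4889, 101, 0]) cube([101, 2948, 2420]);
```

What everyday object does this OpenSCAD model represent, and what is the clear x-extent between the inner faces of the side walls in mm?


A single room. The interior width is 4788 mm.

Four walls enclosing a rectangle with a door in the front wall — a room. Outside width 4990 minus two 101 mm walls gives 4788 mm.
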